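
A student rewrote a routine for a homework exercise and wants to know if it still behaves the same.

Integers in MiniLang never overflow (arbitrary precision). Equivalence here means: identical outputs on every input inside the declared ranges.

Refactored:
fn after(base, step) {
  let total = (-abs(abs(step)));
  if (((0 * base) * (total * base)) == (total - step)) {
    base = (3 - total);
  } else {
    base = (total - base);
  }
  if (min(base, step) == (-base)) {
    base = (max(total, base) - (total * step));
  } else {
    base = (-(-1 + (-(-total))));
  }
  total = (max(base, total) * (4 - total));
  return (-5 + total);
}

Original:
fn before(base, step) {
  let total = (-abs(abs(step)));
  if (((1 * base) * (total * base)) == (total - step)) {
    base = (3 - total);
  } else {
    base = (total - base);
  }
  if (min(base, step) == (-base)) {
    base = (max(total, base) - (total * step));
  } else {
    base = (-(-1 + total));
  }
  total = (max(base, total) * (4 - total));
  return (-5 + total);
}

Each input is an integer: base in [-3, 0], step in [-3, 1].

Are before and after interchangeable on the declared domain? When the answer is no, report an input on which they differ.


Run the pair on base=-2, step=-1.
before: total := -1 | (((1 * base) * (total * base)) == (total - step)): false | base := 1 | (min(base, step) == (-base)): true | base := 0 | total := 0 | result -5
after: total := -1 | (((0 * base) * (total * base)) == (total - step)): true | base := 4 | (min(base, step) == (-base)): false | base := 2 | total := 10 | result 5
-5 against 5: the behavior changed.
verdict: not equivalent; witness: base=-2, step=-1


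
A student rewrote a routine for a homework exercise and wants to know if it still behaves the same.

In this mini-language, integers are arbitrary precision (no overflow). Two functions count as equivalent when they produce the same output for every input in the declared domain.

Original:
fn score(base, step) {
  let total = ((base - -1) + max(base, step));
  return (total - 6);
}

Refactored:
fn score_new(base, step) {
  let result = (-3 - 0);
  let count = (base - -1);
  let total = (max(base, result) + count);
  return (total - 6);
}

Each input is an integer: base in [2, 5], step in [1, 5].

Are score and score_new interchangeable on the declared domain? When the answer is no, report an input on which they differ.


Run the pair on base=2, step=3.
score: total := 6 | result 0
score_new: result := -3 | count := 3 | total := 5 | result -1
0 and -1 differ, so these are not the same function on this domain.
verdict: not equivalent; witness: base=2, step=3


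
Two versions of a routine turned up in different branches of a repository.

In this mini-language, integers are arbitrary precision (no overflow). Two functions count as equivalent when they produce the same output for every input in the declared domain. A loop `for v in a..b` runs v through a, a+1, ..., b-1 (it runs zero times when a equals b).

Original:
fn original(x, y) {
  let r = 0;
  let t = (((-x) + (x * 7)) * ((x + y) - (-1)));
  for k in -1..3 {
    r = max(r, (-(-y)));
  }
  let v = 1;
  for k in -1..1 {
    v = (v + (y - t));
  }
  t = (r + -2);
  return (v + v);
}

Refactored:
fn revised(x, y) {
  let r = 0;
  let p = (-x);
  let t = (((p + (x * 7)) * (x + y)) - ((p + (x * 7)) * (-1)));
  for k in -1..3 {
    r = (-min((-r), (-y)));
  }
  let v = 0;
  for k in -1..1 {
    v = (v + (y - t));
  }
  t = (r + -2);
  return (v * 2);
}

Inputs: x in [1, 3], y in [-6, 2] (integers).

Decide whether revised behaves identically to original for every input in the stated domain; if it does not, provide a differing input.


Input x=1, y=-6: 74 from original versus 72 from revised.
verdict: not equivalent; witness: x=1, y=-6


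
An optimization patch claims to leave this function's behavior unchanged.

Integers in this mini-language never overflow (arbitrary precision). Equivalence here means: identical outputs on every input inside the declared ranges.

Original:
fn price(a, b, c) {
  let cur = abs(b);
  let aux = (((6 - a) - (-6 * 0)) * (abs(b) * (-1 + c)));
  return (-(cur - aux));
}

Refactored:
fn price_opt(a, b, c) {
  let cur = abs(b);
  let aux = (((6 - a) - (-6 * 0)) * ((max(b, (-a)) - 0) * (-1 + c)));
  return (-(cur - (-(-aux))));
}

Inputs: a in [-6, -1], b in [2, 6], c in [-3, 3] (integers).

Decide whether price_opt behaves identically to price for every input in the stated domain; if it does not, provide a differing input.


Take a=-6, b=2, c=-3.
price: cur becomes 2; next aux becomes -96; next final value -98
price_opt: cur becomes 2; next aux becomes -288; next final value -290
-98 and -290 differ, so these are not the same function on this domain.
verdict: not equivalent; witness: a=-6, b=2, c=-3


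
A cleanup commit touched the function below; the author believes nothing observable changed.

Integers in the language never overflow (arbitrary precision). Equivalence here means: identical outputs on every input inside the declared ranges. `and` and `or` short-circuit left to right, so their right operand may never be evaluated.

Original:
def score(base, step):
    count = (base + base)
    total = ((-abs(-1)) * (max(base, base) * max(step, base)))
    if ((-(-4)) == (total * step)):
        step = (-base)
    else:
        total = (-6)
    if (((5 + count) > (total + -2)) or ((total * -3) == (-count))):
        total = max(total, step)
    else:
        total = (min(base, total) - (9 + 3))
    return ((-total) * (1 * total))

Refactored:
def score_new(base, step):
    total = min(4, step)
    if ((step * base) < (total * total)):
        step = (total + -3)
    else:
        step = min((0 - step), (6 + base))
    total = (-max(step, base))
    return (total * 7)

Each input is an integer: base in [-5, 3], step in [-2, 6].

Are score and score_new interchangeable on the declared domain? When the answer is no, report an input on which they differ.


The rewrite breaks on base=-5, step=-2, where the results are -4 and -7.
score: count becomes -10; next total becomes -10; next ((-(-4)) == (total * step)) evaluates to false; next total becomes -6; next (((5 + count) > (total + -2)) or ((total * -3) == (-count))) evaluates to true; next total becomes -2; next final value -4
score_new: total becomes -2; next ((step * base) < (total * total)) evaluates to false; next step becomes 1; next total becomes -1; next final value -7
verdict: not equivalent; witness: base=-5, step=-2


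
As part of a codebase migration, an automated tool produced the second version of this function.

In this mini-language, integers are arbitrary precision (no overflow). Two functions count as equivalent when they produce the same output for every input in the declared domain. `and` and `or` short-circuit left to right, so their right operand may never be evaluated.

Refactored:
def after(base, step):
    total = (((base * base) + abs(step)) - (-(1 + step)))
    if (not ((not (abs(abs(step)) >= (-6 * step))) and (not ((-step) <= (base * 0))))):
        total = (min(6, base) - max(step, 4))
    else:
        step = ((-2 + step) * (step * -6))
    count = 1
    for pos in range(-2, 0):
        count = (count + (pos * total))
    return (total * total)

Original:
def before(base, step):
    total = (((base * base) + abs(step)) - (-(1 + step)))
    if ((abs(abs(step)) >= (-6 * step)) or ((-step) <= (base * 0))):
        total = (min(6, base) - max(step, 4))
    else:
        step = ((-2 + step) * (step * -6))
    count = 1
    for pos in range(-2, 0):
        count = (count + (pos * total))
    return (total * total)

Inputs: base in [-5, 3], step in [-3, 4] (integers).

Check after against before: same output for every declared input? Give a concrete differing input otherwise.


Behavior is preserved: although boolean connective usage differs, the outputs never diverge.
Spot check at base=2, step=-1 — before: total becomes 5; next ((abs(abs(step)) >= (-6 * step)) or ((-step) <= (base * 0))) evaluates to false; next step becomes -18; next count becomes 1; next at pos=-2:; next count becomes -9; next at pos=-1:; next count becomes -14; next final value 25. after: total becomes 5; next (not ((not (abs(abs(step)) >= (-6 * step))) and (not ((-step) <= (base * 0))))) evaluates to false; next step becomes -18; next count becomes 1; next at pos=-2:; next count becomes -9; next at pos=-1:; next count becomes -14; next final value 25. Both give 25.
An exhaustive pass over the 72 declared inputs shows identical outputs.
verdict: equivalent


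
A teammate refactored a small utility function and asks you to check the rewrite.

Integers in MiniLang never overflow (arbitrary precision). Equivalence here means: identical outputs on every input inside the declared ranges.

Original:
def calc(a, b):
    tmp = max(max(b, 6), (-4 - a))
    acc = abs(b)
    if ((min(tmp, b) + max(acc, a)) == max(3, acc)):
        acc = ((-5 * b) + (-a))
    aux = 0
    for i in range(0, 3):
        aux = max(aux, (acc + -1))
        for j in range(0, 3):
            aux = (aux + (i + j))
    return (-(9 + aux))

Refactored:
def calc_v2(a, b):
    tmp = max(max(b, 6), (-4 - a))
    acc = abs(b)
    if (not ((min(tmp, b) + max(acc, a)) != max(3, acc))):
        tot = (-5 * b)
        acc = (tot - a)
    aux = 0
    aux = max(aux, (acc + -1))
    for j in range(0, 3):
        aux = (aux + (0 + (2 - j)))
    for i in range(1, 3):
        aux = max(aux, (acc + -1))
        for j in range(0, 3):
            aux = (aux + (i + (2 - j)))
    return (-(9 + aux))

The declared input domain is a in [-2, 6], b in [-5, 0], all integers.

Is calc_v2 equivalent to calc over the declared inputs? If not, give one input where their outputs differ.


Behavior is preserved: although min/max/abs usage differs; also statement counts differ; also loop structure differs; also boolean connective usage differs; also local variable names differ; also arithmetic usage differs; also constant usage differs; also comparison usage differs, the outputs never diverge.
Spot check at a=-1, b=-4 — calc: tmp=6, then acc=4, then ((min(tmp, b) + max(acc, a)) == max(3, acc)) is false, then aux=0, then (i=0), then aux=3, then (j=0), then aux=3, then (j=1), then aux=4, then (j=2), then aux=6, then (i=1), then aux=6, then (j=0), then aux=7, then (j=1), then aux=9, then (j=2), then aux=12, then (i=2), then aux=12, then (j=0), then aux=14, then (j=1), then aux=17, then (j=2), then aux=21, then returns -30. calc_v2: tmp=6, then acc=4, then (not ((min(tmp, b) + max(acc, a)) != max(3, acc))) is false, then aux=0, then aux=3, then (j=0), then aux=5, then (j=1), then aux=6, then (j=2), then aux=6, then (i=1), then aux=6, then (j=0), then aux=9, then (j=1), then aux=11, then (j=2), then aux=12, then (i=2), then aux=12, then (j=0), then aux=16, then (j=1), then aux=19, then (j=2), then aux=21, then returns -30. Both give -30.
Checked all 54 inputs in the declared domain: the outputs agree on every one.
verdict: equivalent


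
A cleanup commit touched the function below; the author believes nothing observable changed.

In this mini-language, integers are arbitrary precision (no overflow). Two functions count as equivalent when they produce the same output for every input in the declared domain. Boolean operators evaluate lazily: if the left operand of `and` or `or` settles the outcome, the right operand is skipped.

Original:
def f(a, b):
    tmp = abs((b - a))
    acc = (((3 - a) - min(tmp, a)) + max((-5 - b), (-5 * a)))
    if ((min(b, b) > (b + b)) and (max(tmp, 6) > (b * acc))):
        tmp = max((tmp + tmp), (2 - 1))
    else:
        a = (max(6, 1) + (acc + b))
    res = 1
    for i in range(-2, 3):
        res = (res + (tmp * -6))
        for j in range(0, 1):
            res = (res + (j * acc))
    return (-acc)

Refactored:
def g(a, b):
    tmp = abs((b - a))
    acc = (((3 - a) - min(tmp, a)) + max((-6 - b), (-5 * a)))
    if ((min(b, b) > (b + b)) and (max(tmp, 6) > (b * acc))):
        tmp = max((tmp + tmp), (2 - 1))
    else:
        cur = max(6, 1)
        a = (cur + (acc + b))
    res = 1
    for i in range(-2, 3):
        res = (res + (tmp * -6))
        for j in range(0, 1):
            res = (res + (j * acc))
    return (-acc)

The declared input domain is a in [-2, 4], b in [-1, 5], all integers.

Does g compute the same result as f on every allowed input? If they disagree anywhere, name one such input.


The rewrite breaks on a=1, b=-1, where the results are 3 and 4.
f: tmp = 2; acc = -3; ((min(b, b) > (b + b)) and (max(tmp, 6) > (b * acc))) -> true; tmp = 4; res = 1; [i=-2]; res = -23; [j=0]; res = -23; [i=-1]; res = -47; [j=0]; res = -47; [i=0]; res = -71; [j=0]; res = -71; [i=1]; res = -95; [j=0]; res = -95; [i=2]; res = -119; [j=0]; res = -119; return 3
g: tmp = 2; acc = -4; ((min(b, b) > (b + b)) and (max(tmp, 6) > (b * acc))) -> true; tmp = 4; res = 1; [i=-2]; res = -23; [j=0]; res = -23; [i=-1]; res = -47; [j=0]; res = -47; [i=0]; res = -71; [j=0]; res = -71; [i=1]; res = -95; [j=0]; res = -95; [i=2]; res = -119; [j=0]; res = -119; return 4
verdict: not equivalent; witness: a=1, b=-1


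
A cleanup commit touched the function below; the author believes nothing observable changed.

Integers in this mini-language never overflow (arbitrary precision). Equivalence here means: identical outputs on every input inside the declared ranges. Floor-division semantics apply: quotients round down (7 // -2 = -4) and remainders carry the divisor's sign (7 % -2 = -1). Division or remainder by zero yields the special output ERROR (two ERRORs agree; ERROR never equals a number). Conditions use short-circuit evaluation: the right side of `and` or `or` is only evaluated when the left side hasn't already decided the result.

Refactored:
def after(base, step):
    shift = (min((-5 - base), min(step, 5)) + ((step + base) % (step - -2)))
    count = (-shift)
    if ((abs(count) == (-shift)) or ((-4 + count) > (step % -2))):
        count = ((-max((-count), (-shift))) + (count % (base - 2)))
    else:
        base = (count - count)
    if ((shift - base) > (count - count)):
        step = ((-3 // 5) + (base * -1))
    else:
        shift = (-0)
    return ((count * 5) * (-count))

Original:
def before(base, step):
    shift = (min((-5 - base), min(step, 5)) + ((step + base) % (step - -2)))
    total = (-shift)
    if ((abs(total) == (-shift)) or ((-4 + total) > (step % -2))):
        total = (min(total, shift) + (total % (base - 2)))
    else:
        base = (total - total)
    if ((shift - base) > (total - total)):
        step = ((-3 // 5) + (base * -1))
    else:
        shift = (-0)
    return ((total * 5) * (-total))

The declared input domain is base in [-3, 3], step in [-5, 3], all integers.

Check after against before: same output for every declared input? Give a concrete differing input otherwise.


This is a faithful refactor — local variable names differ, min/max/abs usage differs, but the computed results match everywhere.
One worked example (base=2, step=-5) — before: shift := -7 | total := 7 | ((abs(total) == (-shift)) or ((-4 + total) > (step % -2))): true | divide-by-zero, output ERROR; after: shift := -7 | count := 7 | ((abs(count) == (-shift)) or ((-4 + count) > (step % -2))): true | divide-by-zero, output ERROR; agreement on ERROR.
Sweeping the whole domain (63 inputs) finds no disagreement.
verdict: equivalent


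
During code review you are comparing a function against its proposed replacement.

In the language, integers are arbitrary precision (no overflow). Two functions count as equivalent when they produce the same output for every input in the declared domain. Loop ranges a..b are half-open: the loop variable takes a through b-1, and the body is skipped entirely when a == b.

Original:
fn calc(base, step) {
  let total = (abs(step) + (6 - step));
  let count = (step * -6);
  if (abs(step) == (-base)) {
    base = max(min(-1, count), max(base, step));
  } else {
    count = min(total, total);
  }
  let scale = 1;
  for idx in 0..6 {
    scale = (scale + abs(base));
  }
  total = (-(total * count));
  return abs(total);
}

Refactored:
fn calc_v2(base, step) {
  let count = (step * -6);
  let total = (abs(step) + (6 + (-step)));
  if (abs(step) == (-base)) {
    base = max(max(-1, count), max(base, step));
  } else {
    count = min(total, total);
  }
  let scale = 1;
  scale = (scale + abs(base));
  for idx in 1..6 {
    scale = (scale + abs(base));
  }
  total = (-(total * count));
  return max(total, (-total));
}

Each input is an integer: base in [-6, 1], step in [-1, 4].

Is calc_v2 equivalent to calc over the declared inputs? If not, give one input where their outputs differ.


Although `min(-1, count)` became `max(-1, count)`, no input in the stated domain can expose it.
As a probe, take base=-6, step=3: calc runs total=6, then count=-18, then (abs(step) == (-base)) is false, then count=6, then scale=1, then (idx=0), then scale=7, then (idx=1), then scale=13, then (idx=2), then scale=19, then (idx=3), then scale=25, then (idx=4), then scale=31, then (idx=5), then scale=37, then total=-36, then returns 36; calc_v2 runs count=-18, then total=6, then (abs(step) == (-base)) is false, then count=6, then scale=1, then scale=7, then (idx=1), then scale=13, then (idx=2), then scale=19, then (idx=3), then scale=25, then (idx=4), then scale=31, then (idx=5), then scale=37, then total=-36, then returns 36; both end at 36.
Checked all 48 inputs in the declared domain: the outputs agree on every one.
verdict: equivalent


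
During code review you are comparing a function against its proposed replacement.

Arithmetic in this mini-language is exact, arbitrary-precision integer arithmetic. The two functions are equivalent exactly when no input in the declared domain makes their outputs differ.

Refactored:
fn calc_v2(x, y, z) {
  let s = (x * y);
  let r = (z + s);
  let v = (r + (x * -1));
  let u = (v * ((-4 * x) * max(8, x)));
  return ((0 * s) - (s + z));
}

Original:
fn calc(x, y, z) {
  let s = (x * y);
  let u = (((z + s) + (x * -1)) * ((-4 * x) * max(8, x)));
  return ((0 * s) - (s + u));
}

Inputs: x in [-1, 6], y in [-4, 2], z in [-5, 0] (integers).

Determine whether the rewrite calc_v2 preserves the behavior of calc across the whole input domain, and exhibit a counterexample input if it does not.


Try x=-1, y=-4, z=-5.
calc: s=4, then u=0, then returns -4
calc_v2: s=4, then r=-1, then v=0, then u=0, then returns 1
-4 against 1: the behavior changed.
verdict: not equivalent; witness: x=-1, y=-4, z=-5


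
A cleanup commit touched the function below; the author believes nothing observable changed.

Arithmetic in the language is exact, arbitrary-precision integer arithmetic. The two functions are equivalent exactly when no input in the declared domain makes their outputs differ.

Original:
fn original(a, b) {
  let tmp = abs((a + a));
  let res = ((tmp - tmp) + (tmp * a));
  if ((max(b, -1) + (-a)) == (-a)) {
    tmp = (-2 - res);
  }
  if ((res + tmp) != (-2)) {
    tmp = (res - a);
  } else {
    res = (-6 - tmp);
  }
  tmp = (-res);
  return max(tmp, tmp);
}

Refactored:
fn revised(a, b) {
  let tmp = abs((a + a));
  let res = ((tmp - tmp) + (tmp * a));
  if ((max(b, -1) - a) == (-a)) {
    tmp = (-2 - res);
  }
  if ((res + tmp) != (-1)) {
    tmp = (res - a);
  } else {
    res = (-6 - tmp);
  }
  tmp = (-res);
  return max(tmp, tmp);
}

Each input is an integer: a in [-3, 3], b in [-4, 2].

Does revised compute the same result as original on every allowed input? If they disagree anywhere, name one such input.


The rewrite breaks on a=-3, b=0, where the results are 22 and 18.
original: tmp := 6 | res := -18 | ((max(b, -1) + (-a)) == (-a)): true | tmp := 16 | ((res + tmp) != (-2)): false | res := -22 | tmp := 22 | result 22
revised: tmp := 6 | res := -18 | ((max(b, -1) - a) == (-a)): true | tmp := 16 | ((res + tmp) != (-1)): true | tmp := -15 | tmp := 18 | result 18
verdict: not equivalent; witness: a=-3, b=0


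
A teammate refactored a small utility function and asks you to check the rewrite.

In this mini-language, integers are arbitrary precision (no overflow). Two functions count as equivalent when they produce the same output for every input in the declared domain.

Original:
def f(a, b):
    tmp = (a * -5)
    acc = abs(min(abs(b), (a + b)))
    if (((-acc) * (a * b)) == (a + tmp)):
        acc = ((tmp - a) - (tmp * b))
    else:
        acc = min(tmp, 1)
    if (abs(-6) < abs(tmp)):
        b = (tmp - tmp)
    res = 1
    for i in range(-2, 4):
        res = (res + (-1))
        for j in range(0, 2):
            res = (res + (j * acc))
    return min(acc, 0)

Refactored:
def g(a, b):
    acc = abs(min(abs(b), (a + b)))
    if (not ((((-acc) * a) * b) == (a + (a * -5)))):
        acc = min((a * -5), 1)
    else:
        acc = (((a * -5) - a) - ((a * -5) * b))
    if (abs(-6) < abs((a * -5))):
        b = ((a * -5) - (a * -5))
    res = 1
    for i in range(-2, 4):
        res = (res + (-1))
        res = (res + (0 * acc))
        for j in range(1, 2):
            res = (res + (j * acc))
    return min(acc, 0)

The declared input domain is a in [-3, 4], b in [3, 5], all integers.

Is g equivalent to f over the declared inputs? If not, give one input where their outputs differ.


Reading the diff, among the changes: local variable names differ, loop structure differs, arithmetic usage differs, constant usage differs, boolean connective usage differs.
Tracing a=-2, b=4: f: tmp becomes 10; next acc becomes 2; next (((-acc) * (a * b)) == (a + tmp)) evaluates to false; next acc becomes 1; next (abs(-6) < abs(tmp)) evaluates to true; next b becomes 0; next res becomes 1; next at i=-2:; next res becomes 0; next at j=0:; next res becomes 0; next at j=1:; next res becomes 1; next at i=-1:; next res becomes 0; next at j=0:; next res becomes 0; next at j=1:; next res becomes 1; next at i=0:; next res becomes 0; next at j=0:; next res becomes 0; next at j=1:; next res becomes 1; next at i=1:; next res becomes 0; next at j=0:; next res becomes 0; next at j=1:; next res becomes 1; next at i=2:; next res becomes 0; next at j=0:; next res becomes 0; next at j=1:; next res becomes 1; next at i=3:; next res becomes 0; next at j=0:; next res becomes 0; next at j=1:; next res becomes 1; next final value 0 | g: acc becomes 2; next (not ((((-acc) * a) * b) == (a + (a * -5)))) evaluates to true; next acc becomes 1; next (abs(-6) < abs((a * -5))) evaluates to true; next b becomes 0; next res becomes 1; next at i=-2:; next res becomes 0; next res becomes 0; next at j=1:; next res becomes 1; next at i=-1:; next res becomes 0; next res becomes 0; next at j=1:; next res becomes 1; next at i=0:; next res becomes 0; next res becomes 0; next at j=1:; next res becomes 1; next at i=1:; next res becomes 0; next res becomes 0; next at j=1:; next res becomes 1; next at i=2:; next res becomes 0; next res becomes 0; next at j=1:; next res becomes 1; next at i=3:; next res becomes 0; next res becomes 0; next at j=1:; next res becomes 1; next final value 0 — matching result 0.
Sweeping the whole domain (24 inputs) finds no disagreement.
verdict: equivalent


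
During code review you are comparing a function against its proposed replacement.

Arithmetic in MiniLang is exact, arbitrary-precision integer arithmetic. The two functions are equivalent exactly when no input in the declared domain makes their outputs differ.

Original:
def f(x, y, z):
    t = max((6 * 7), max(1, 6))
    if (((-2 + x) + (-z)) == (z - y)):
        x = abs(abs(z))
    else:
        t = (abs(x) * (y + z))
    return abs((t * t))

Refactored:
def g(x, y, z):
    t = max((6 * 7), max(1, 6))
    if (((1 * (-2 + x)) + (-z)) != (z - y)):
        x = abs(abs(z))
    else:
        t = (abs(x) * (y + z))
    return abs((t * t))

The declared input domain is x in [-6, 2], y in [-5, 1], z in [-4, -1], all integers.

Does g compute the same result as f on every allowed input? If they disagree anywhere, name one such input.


Input x=-6, y=-5, z=-4: 2916 from f versus 1764 from g.
verdict: not equivalent; witness: x=-6, y=-5, z=-4


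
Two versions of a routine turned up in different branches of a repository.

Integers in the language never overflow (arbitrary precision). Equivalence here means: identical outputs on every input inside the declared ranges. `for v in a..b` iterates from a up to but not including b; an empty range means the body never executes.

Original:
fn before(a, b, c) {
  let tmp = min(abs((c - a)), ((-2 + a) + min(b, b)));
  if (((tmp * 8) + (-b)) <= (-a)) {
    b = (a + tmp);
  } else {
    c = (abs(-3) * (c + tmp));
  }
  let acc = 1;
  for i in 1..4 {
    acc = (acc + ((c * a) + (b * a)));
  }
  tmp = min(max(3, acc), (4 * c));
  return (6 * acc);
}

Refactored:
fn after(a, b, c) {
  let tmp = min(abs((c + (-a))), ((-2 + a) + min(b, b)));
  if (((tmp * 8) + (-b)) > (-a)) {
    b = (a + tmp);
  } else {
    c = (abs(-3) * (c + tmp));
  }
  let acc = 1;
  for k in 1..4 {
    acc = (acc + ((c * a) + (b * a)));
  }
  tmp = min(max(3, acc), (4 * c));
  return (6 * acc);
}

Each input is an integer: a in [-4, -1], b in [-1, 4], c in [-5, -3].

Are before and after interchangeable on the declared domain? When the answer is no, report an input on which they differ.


Try a=-4, b=-1, c=-5.
before: tmp becomes -7; next (((tmp * 8) + (-b)) <= (-a)) evaluates to true; next b becomes -11; next acc becomes 1; next at i=1:; next acc becomes 65; next at i=2:; next acc becomes 129; next at i=3:; next acc becomes 193; next tmp becomes -20; next final value 1158
after: tmp becomes -7; next (((tmp * 8) + (-b)) > (-a)) evaluates to false; next c becomes -36; next acc becomes 1; next at k=1:; next acc becomes 149; next at k=2:; next acc becomes 297; next at k=3:; next acc becomes 445; next tmp becomes -144; next final value 2670
1158 vs 2670 — the two versions disagree here.
verdict: not equivalent; witness: a=-4, b=-1, c=-5


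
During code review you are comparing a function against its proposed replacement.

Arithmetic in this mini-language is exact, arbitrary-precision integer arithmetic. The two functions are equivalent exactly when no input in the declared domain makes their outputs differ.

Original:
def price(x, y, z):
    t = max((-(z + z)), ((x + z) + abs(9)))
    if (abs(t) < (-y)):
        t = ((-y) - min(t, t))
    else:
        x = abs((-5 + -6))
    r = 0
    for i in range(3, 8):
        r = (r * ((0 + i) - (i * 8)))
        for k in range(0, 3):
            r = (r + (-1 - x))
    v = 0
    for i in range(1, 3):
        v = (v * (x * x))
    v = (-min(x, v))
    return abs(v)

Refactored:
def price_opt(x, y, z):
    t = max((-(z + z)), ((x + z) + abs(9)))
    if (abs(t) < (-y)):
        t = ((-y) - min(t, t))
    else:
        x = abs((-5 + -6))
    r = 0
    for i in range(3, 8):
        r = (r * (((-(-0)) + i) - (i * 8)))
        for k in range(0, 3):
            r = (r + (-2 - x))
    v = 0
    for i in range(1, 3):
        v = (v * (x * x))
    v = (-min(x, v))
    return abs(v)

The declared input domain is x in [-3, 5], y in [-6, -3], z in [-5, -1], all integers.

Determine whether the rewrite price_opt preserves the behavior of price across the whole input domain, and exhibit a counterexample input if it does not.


The suspicious edit (`-1` became `-2`) never changes the result for any input inside the declared domain.
One worked example (x=-1, y=-4, z=-3) — price: t becomes 6; next (abs(t) < (-y)) evaluates to false; next x becomes 11; next r becomes 0; next at i=3:; next r becomes 0; next at k=0:; next r becomes -12; next at k=1:; next r becomes -24; next at k=2:; next r becomes -36; next at i=4:; next r becomes 1008; next at k=0:; next r becomes 996; next at k=1:; next r becomes 984; next at k=2:; next r becomes 972; next at i=5:; next r becomes -34020; next at k=0:; next r becomes -34032; next at k=1:; next r becomes -34044; next at k=2:; next r becomes -34056; next at i=6:; next r becomes 1430352; next at k=0:; next r becomes 1430340; next at k=1:; next r becomes 1430328; next at k=2:; next r becomes 1430316; next at i=7:; next r becomes -70085484; next at k=0:; next r becomes -70085496; next at k=1:; next r becomes -70085508; next at k=2:; next r becomes -70085520; next v becomes 0; next at i=1:; next v becomes 0; next at i=2:; next v becomes 0; next v becomes 0; next final value 0; price_opt: t becomes 6; next (abs(t) < (-y)) evaluates to false; next x becomes 11; next r becomes 0; next at i=3:; next r becomes 0; next at k=0:; next r becomes -13; next at k=1:; next r becomes -26; next at k=2:; next r becomes -39; next at i=4:; next r becomes 1092; next at k=0:; next r becomes 1079; next at k=1:; next r becomes 1066; next at k=2:; next r becomes 1053; next at i=5:; next r becomes -36855; next at k=0:; next r becomes -36868; next at k=1:; next r becomes -36881; next at k=2:; next r becomes -36894; next at i=6:; next r becomes 1549548; next at k=0:; next r becomes 1549535; next at k=1:; next r becomes 1549522; next at k=2:; next r becomes 1549509; next at i=7:; next r becomes -75925941; next at k=0:; next r becomes -75925954; next at k=1:; next r becomes -75925967; next at k=2:; next r becomes -75925980; next v becomes 0; next at i=1:; next v becomes 0; next at i=2:; next v becomes 0; next v becomes 0; next final value 0; agreement on 0.
Across all 180 domain points the two functions coincide.
verdict: equivalent


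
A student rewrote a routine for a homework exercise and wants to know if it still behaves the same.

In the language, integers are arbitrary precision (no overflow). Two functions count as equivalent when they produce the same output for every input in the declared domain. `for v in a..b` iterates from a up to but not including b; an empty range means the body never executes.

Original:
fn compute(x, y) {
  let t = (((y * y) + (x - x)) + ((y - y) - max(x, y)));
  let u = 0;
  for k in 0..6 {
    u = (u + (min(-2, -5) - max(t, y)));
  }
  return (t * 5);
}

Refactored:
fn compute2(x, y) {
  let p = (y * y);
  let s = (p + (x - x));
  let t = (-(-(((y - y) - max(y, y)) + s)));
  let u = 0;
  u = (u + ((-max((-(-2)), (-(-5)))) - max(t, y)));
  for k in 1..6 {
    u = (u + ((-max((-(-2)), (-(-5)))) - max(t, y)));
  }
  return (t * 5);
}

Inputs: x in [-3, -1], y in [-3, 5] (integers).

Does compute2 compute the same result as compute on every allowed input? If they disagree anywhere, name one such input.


Try x=-2, y=-3.
compute: t = 11; u = 0; [k=0]; u = -16; [k=1]; u = -32; [k=2]; u = -48; [k=3]; u = -64; [k=4]; u = -80; [k=5]; u = -96; return 55
compute2: p = 9; s = 9; t = 12; u = 0; u = -17; [k=1]; u = -34; [k=2]; u = -51; [k=3]; u = -68; [k=4]; u = -85; [k=5]; u = -102; return 60
55 against 60: the behavior changed.
verdict: not equivalent; witness: x=-2, y=-3


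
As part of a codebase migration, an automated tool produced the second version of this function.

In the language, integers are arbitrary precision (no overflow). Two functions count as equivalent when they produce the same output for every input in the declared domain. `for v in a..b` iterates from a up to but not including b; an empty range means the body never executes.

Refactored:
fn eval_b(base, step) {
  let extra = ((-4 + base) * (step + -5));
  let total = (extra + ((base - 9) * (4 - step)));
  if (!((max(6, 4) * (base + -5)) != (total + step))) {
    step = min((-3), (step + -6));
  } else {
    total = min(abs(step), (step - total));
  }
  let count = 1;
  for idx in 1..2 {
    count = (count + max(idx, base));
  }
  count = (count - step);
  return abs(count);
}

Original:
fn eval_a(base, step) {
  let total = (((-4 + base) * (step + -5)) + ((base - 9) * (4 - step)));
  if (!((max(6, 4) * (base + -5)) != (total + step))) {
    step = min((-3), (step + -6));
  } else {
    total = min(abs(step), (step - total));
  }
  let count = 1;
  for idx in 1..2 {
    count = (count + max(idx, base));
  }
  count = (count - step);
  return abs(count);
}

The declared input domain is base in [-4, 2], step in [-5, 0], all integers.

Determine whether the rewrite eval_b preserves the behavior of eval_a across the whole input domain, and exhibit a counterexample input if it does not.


Comparing the listings, the differences include: local variable names differ; statement counts differ.
As a probe, take base=-2, step=0: eval_a runs total becomes -14; next (!((max(6, 4) * (base + -5)) != (total + step))) evaluates to false; next total becomes 0; next count becomes 1; next at idx=1:; next count becomes 2; next count becomes 2; next final value 2; eval_b runs extra becomes 30; next total becomes -14; next (!((max(6, 4) * (base + -5)) != (total + step))) evaluates to false; next total becomes 0; next count becomes 1; next at idx=1:; next count becomes 2; next count becomes 2; next final value 2; both end at 2.
An exhaustive pass over the 42 declared inputs shows identical outputs.
verdict: equivalent


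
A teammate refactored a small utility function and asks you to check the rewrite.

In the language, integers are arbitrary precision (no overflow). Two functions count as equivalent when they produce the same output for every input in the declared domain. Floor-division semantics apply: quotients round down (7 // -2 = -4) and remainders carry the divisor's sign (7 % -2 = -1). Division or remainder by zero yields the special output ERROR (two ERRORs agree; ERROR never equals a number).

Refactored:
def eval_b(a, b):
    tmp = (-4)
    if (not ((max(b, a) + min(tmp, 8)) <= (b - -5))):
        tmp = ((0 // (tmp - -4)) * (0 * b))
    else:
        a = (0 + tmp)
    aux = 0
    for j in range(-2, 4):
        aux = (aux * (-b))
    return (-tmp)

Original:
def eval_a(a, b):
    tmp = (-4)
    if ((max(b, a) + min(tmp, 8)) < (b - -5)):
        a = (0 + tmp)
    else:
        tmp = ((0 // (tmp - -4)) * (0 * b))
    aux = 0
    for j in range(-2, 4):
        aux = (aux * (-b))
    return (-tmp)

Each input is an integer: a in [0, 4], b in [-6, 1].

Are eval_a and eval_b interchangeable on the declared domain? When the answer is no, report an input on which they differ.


Input a=3, b=-6: ERROR from eval_a versus 4 from eval_b.
verdict: not equivalent; witness: a=3, b=-6


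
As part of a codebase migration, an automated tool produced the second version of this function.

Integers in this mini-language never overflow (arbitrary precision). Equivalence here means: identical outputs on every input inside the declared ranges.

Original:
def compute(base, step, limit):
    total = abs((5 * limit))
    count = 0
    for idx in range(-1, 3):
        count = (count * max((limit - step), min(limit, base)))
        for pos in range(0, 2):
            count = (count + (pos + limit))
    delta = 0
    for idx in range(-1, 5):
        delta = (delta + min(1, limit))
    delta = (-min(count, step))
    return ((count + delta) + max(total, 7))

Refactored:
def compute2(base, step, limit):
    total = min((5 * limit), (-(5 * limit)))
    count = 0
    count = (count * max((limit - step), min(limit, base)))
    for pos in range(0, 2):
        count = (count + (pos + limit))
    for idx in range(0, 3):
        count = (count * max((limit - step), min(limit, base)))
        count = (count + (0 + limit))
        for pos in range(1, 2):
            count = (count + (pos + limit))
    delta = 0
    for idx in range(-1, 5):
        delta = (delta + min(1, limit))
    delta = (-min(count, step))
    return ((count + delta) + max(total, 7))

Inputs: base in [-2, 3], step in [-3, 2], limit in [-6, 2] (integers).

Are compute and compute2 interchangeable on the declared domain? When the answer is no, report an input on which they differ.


Evaluate both at base=-2, step=-3, limit=-6.
compute: total = 30; count = 0; [idx=-1]; count = 0; [pos=0]; count = -6; [pos=1]; count = -11; [idx=0]; count = 33; [pos=0]; count = 27; [pos=1]; count = 22; [idx=1]; count = -66; [pos=0]; count = -72; [pos=1]; count = -77; [idx=2]; count = 231; [pos=0]; count = 225; [pos=1]; count = 220; delta = 0; [idx=-1]; delta = -6; [idx=0]; delta = -12; [idx=1]; delta = -18; [idx=2]; delta = -24; [idx=3]; delta = -30; [idx=4]; delta = -36; delta = 3; return 253
compute2: total = -30; count = 0; count = 0; [pos=0]; count = -6; [pos=1]; count = -11; [idx=0]; count = 33; count = 27; [pos=1]; count = 22; [idx=1]; count = -66; count = -72; [pos=1]; count = -77; [idx=2]; count = 231; count = 225; [pos=1]; count = 220; delta = 0; [idx=-1]; delta = -6; [idx=0]; delta = -12; [idx=1]; delta = -18; [idx=2]; delta = -24; [idx=3]; delta = -30; [idx=4]; delta = -36; delta = 3; return 230
253 against 230: the behavior changed.
verdict: not equivalent; witness: base=-2, step=-3, limit=-6


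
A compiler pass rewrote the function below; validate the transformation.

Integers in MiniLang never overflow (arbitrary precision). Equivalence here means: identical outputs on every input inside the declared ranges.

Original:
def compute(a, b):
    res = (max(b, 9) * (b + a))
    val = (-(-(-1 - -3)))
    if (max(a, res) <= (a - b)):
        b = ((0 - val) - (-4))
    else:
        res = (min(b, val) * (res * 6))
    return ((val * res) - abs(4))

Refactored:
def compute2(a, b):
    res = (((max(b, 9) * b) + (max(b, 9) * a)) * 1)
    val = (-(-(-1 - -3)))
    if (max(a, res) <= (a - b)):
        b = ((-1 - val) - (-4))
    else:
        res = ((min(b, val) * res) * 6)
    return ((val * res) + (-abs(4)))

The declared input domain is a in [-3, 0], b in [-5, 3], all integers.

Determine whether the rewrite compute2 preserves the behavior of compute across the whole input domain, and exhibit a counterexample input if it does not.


The suspicious edit (`0` became `-1`) never changes the result for any input inside the declared domain; all 36 inputs agree.
verdict: equivalent


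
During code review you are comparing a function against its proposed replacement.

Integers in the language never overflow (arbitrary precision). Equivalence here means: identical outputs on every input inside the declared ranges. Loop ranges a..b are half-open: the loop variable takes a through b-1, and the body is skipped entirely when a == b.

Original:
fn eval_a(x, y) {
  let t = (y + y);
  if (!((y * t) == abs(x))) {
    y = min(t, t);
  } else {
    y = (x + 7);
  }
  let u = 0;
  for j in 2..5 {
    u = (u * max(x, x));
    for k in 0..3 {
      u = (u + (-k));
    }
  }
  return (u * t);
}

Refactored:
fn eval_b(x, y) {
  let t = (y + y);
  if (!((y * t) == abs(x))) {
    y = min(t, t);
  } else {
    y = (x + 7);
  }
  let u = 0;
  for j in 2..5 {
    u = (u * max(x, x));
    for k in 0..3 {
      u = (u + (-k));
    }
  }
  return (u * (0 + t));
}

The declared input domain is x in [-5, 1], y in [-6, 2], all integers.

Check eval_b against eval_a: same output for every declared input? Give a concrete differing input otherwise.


Comparing the listings, the differences include: constant usage differs, arithmetic usage differs.
Tracing x=1, y=0: eval_a: t = 0; (!((y * t) == abs(x))) -> true; y = 0; u = 0; [j=2]; u = 0; [k=0]; u = 0; [k=1]; u = -1; [k=2]; u = -3; [j=3]; u = -3; [k=0]; u = -3; [k=1]; u = -4; [k=2]; u = -6; [j=4]; u = -6; [k=0]; u = -6; [k=1]; u = -7; [k=2]; u = -9; return 0 | eval_b: t = 0; (!((y * t) == abs(x))) -> true; y = 0; u = 0; [j=2]; u = 0; [k=0]; u = 0; [k=1]; u = -1; [k=2]; u = -3; [j=3]; u = -3; [k=0]; u = -3; [k=1]; u = -4; [k=2]; u = -6; [j=4]; u = -6; [k=0]; u = -6; [k=1]; u = -7; [k=2]; u = -9; return 0 — matching result 0.
Sweeping the whole domain (63 inputs) finds no disagreement.
verdict: equivalent


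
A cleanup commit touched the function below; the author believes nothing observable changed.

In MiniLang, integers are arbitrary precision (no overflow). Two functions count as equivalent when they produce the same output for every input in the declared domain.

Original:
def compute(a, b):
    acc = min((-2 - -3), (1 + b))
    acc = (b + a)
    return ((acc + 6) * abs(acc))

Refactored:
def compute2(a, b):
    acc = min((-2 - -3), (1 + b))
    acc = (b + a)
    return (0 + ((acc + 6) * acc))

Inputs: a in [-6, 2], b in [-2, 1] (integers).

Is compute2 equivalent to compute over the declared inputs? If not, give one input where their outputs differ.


Evaluate both at a=-6, b=-2.
compute: acc = -1; acc = -8; return -16
compute2: acc = -1; acc = -8; return 16
-16 and 16 differ, so these are not the same function on this domain.
verdict: not equivalent; witness: a=-6, b=-2


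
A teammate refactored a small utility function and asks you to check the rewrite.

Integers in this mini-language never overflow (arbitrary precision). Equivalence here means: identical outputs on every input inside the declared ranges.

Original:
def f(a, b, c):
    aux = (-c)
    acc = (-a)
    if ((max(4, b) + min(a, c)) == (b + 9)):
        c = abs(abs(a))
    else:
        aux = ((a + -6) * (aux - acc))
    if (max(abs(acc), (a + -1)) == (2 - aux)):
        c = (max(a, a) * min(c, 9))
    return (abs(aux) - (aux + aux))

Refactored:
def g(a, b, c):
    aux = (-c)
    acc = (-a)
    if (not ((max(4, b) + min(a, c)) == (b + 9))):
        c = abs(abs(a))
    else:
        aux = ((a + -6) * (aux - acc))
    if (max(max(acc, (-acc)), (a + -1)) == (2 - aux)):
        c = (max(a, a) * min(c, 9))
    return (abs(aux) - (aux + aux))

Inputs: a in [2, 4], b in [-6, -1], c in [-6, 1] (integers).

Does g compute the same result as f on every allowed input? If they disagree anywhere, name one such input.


Consider the input a=2, b=-6, c=-6.
f: aux=6, then acc=-2, then ((max(4, b) + min(a, c)) == (b + 9)) is false, then aux=-32, then (max(abs(acc), (a + -1)) == (2 - aux)) is false, then returns 96
g: aux=6, then acc=-2, then (not ((max(4, b) + min(a, c)) == (b + 9))) is true, then c=2, then (max(max(acc, (-acc)), (a + -1)) == (2 - aux)) is false, then returns -6
96 and -6 differ, so these are not the same function on this domain.
verdict: not equivalent; witness: a=2, b=-6, c=-6
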